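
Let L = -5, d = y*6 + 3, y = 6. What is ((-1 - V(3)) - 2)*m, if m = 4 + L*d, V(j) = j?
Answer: 1146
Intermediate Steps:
d = 39 (d = 6*6 + 3 = 36 + 3 = 39)
m = -191 (m = 4 - 5*39 = 4 - 195 = -191)
((-1 - V(3)) - 2)*m = ((-1 - 1*3) - 2)*(-191) = ((-1 - 3) - 2)*(-191) = (-4 - 2)*(-191) = -6*(-191) = 1146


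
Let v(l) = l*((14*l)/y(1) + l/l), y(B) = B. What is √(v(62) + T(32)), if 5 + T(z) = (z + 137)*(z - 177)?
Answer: 2*√7342 ≈ 171.37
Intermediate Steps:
T(z) = -5 + (-177 + z)*(137 + z) (T(z) = -5 + (z + 137)*(z - 177) = -5 + (137 + z)*(-177 + z) = -5 + (-177 + z)*(137 + z))
v(l) = l*(1 + 14*l) (v(l) = l*((14*l)/1 + l/l) = l*((14*l)*1 + 1) = l*(14*l + 1) = l*(1 + 14*l))
√(v(62) + T(32)) = √(62*(1 + 14*62) + (-24254 + 32² - 40*32)) = √(62*(1 + 868) + (-24254 + 1024 - 1280)) = √(62*869 - 24510) = √(53878 - 24510) = √29368 = 2*√7342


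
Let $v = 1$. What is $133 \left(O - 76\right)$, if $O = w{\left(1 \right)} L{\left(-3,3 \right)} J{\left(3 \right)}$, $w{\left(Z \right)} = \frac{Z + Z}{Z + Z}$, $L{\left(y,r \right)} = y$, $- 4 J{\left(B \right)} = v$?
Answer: $- \frac{40033}{4} \approx -10008.0$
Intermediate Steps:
$J{\left(B \right)} = - \frac{1}{4}$ ($J{\left(B \right)} = \left(- \frac{1}{4}\right) 1 = - \frac{1}{4}$)
$w{\left(Z \right)} = 1$ ($w{\left(Z \right)} = \frac{2 Z}{2 Z} = 2 Z \frac{1}{2 Z} = 1$)
$O = \frac{3}{4}$ ($O = 1 \left(-3\right) \left(- \frac{1}{4}\right) = \left(-3\right) \left(- \frac{1}{4}\right) = \frac{3}{4} \approx 0.75$)
$133 \left(O - 76\right) = 133 \left(\frac{3}{4} - 76\right) = 133 \left(- \frac{301}{4}\right) = - \frac{40033}{4}$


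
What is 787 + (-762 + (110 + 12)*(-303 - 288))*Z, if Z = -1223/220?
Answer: 2029223/5 ≈ 4.0584e+5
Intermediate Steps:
Z = -1223/220 (Z = -1223*1/220 = -1223/220 ≈ -5.5591)
787 + (-762 + (110 + 12)*(-303 - 288))*Z = 787 + (-762 + (110 + 12)*(-303 - 288))*(-1223/220) = 787 + (-762 + 122*(-591))*(-1223/220) = 787 + (-762 - 72102)*(-1223/220) = 787 - 72864*(-1223/220) = 787 + 2025288/5 = 2029223/5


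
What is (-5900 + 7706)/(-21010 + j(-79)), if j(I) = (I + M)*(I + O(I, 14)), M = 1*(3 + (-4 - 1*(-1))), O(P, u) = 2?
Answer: -1806/14927 ≈ -0.12099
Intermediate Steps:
M = 0 (M = 1*(3 + (-4 + 1)) = 1*(3 - 3) = 1*0 = 0)
j(I) = I*(2 + I) (j(I) = (I + 0)*(I + 2) = I*(2 + I))
(-5900 + 7706)/(-21010 + j(-79)) = (-5900 + 7706)/(-21010 - 79*(2 - 79)) = 1806/(-21010 - 79*(-77)) = 1806/(-21010 + 6083) = 1806/(-14927) = 1806*(-1/14927) = -1806/14927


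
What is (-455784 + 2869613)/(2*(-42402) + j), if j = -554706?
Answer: -2413829/639510 ≈ -3.7745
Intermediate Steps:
(-455784 + 2869613)/(2*(-42402) + j) = (-455784 + 2869613)/(2*(-42402) - 554706) = 2413829/(-84804 - 554706) = 2413829/(-639510) = 2413829*(-1/639510) = -2413829/639510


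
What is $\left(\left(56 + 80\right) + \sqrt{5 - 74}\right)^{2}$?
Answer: $\left(136 + i \sqrt{69}\right)^{2} \approx 18427.0 + 2259.4 i$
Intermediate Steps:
$\left(\left(56 + 80\right) + \sqrt{5 - 74}\right)^{2} = \left(136 + \sqrt{-69}\right)^{2} = \left(136 + i \sqrt{69}\right)^{2}$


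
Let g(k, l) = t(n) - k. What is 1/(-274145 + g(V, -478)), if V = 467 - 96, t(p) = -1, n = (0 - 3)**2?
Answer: -1/274517 ≈ -3.6428e-6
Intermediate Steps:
n = 9 (n = (-3)**2 = 9)
V = 371
g(k, l) = -1 - k
1/(-274145 + g(V, -478)) = 1/(-274145 + (-1 - 1*371)) = 1/(-274145 + (-1 - 371)) = 1/(-274145 - 372) = 1/(-274517) = -1/274517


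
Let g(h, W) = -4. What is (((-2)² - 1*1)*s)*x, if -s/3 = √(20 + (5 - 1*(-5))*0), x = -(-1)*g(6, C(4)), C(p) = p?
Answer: 72*√5 ≈ 161.00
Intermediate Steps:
x = -4 (x = -(-1)*(-4) = -1*4 = -4)
s = -6*√5 (s = -3*√(20 + (5 - 1*(-5))*0) = -3*√(20 + (5 + 5)*0) = -3*√(20 + 10*0) = -3*√(20 + 0) = -6*√5 ≈ -13.416)
(((-2)² - 1*1)*s)*x = (((-2)² - 1*1)*(-6*√5))*(-4) = ((4 - 1)*(-6*√5))*(-4) = (3*(-6*√5))*(-4) = -18*√5*(-4) = 72*√5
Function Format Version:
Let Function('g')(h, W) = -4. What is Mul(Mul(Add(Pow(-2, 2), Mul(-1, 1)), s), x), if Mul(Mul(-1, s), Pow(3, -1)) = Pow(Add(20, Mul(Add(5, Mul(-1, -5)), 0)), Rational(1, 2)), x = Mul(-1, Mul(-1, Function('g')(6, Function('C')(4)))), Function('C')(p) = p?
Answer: Mul(72, Pow(5, Rational(1, 2))) ≈ 161.00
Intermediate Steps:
x = -4 (x = Mul(-1, Mul(-1, -4)) = Mul(-1, 4) = -4)
s = Mul(-6, Pow(5, Rational(1, 2))) (s = Mul(-3, Pow(Add(20, Mul(Add(5, Mul(-1, -5)), 0)), Rational(1, 2))) = Mul(-3, Pow(Add(20, Mul(Add(5, 5), 0)), Rational(1, 2))) = Mul(-3, Pow(Add(20, Mul(10, 0)), Rational(1, 2))) = Mul(-3, Pow(Add(20, 0), Rational(1, 2))) = Mul(-3, Pow(20, Rational(1, 2))) = Mul(-3, Mul(2, Pow(5, Rational(1, 2)))) = Mul(-6, Pow(5, Rational(1, 2))) ≈ -13.416)
Mul(Mul(Add(Pow(-2, 2), Mul(-1, 1)), s), x) = Mul(Mul(Add(Pow(-2, 2), Mul(-1, 1)), Mul(-6, Pow(5, Rational(1, 2)))), -4) = Mul(Mul(Add(4, -1), Mul(-6, Pow(5, Rational(1, 2)))), -4) = Mul(Mul(3, Mul(-6, Pow(5, Rational(1, 2)))), -4) = Mul(Mul(-18, Pow(5, Rational(1, 2))), -4) = Mul(72, Pow(5, Rational(1, 2)))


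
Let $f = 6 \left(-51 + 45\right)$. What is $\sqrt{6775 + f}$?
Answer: $\sqrt{6739} \approx 82.091$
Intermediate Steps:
$f = -36$ ($f = 6 \left(-6\right) = -36$)
$\sqrt{6775 + f} = \sqrt{6775 - 36} = \sqrt{6739}$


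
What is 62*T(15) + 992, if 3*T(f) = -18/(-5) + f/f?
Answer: 16306/15 ≈ 1087.1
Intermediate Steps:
T(f) = 23/15 (T(f) = (-18/(-5) + f/f)/3 = (-18*(-1/5) + 1)/3 = (18/5 + 1)/3 = (1/3)*(23/5) = 23/15)
62*T(15) + 992 = 62*(23/15) + 992 = 1426/15 + 992 = 16306/15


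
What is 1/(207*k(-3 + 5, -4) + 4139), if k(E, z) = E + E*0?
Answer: 1/4553 ≈ 0.00021964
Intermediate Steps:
k(E, z) = E (k(E, z) = E + 0 = E)
1/(207*k(-3 + 5, -4) + 4139) = 1/(207*(-3 + 5) + 4139) = 1/(207*2 + 4139) = 1/(414 + 4139) = 1/4553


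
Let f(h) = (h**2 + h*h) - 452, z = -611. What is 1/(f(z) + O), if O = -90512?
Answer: 1/655678 ≈ 1.5251e-6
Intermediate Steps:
f(h) = -452 + 2*h**2 (f(h) = (h**2 + h**2) - 452 = 2*h**2 - 452 = -452 + 2*h**2)
1/(f(z) + O) = 1/((-452 + 2*(-611)**2) - 90512) = 1/((-452 + 2*373321) - 90512) = 1/((-452 + 746642) - 90512) = 1/(746190 - 90512) = 1/655678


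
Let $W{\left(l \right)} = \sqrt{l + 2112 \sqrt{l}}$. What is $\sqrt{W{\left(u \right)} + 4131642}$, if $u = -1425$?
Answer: $\sqrt{4131642 + \sqrt{15} \sqrt{-95 + 704 i \sqrt{57}}} \approx 2032.7 + 0.05 i$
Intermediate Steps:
$\sqrt{W{\left(u \right)} + 4131642} = \sqrt{\sqrt{-1425 + 2112 \sqrt{-1425}} + 4131642} = \sqrt{\sqrt{-1425 + 2112 \cdot 5 i \sqrt{57}} + 4131642} = \sqrt{\sqrt{-1425 + 10560 i \sqrt{57}} + 4131642} = \sqrt{4131642 + \sqrt{-1425 + 10560 i \sqrt{57}}}$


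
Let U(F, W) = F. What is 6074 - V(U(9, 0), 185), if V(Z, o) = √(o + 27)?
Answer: 6074 - 2*√53 ≈ 6059.4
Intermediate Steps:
V(Z, o) = √(27 + o)
6074 - V(U(9, 0), 185) = 6074 - √(27 + 185) = 6074 - √212 = 6074 - 2*√53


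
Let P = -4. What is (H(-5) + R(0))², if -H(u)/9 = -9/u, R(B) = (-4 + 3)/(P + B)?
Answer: 101761/400 ≈ 254.40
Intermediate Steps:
R(B) = -1/(-4 + B) (R(B) = (-4 + 3)/(-4 + B) = -1/(-4 + B))
H(u) = 81/u (H(u) = -(-81)/u = 81/u)
(H(-5) + R(0))² = (81/(-5) - 1/(-4 + 0))² = (81*(-⅕) - 1/(-4))² = (-81/5 - 1*(-¼))² = (-81/5 + ¼)² = (-319/20)² = 101761/400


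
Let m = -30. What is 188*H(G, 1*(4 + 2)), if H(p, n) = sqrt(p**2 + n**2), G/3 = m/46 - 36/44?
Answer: 1128*sqrt(98605)/253 ≈ 1400.0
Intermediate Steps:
G = -1116/253 (G = 3*(-30/46 - 36/44) = 3*(-30*1/46 - 36*1/44) = 3*(-15/23 - 9/11) = 3*(-372/253) = -1116/253 ≈ -4.4111)
H(p, n) = sqrt(n**2 + p**2)
188*H(G, 1*(4 + 2)) = 188*sqrt((1*(4 + 2))**2 + (-1116/253)**2) = 188*sqrt((1*6)**2 + 1245456/64009) = 188*sqrt(6**2 + 1245456/64009) = 188*sqrt(36 + 1245456/64009) = 188*sqrt(3549780/64009) = 188*(6*sqrt(98605)/253) = 1128*sqrt(98605)/253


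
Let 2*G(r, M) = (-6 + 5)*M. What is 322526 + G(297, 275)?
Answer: 644777/2 ≈ 3.2239e+5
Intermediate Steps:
G(r, M) = -M/2 (G(r, M) = ((-6 + 5)*M)/2 = (-M)/2 = -M/2)
322526 + G(297, 275) = 322526 - 1/2*275 = 322526 - 275/2 = 644777/2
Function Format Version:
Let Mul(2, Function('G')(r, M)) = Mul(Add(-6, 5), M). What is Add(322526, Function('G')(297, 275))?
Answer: Rational(644777, 2) ≈ 3.2239e+5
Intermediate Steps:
Function('G')(r, M) = Mul(Rational(-1, 2), M) (Function('G')(r, M) = Mul(Rational(1, 2), Mul(Add(-6, 5), M)) = Mul(Rational(1, 2), Mul(-1, M)) = Mul(Rational(-1, 2), M))
Add(322526, Function('G')(297, 275)) = Add(322526, Mul(Rational(-1, 2), 275)) = Add(322526, Rational(-275, 2)) = Rational(644777, 2)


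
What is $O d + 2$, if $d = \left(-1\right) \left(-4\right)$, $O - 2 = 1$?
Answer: $14$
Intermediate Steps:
$O = 3$ ($O = 2 + 1 = 3$)
$d = 4$
$O d + 2 = 3 \cdot 4 + 2 = 12 + 2 = 14$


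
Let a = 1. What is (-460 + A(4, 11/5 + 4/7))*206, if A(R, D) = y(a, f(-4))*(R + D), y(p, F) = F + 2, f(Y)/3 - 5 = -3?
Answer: -2926024/35 ≈ -83601.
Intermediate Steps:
f(Y) = 6 (f(Y) = 15 + 3*(-3) = 15 - 9 = 6)
y(p, F) = 2 + F
A(R, D) = 8*D + 8*R (A(R, D) = (2 + 6)*(R + D) = 8*(D + R) = 8*D + 8*R)
(-460 + A(4, 11/5 + 4/7))*206 = (-460 + (8*(11/5 + 4/7) + 8*4))*206 = (-460 + (8*(11*(⅕) + 4*(⅐)) + 32))*206 = (-460 + (8*(11/5 + 4/7) + 32))*206 = (-460 + (8*(97/35) + 32))*206 = (-460 + (776/35 + 32))*206 = (-460 + 1896/35)*206 = -14204/35*206 = -2926024/35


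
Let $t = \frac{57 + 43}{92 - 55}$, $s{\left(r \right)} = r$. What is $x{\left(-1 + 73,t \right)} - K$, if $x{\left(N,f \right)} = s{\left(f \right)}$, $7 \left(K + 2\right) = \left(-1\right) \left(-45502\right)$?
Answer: $- \frac{1682356}{259} \approx -6495.6$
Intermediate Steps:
$t = \frac{100}{37} \approx 2.7027$
$K = \frac{45488}{7}$ ($K = -2 + \frac{\left(-1\right) \left(-45502\right)}{7} = -2 + \frac{1}{7} \cdot 45502 = -2 + \frac{45502}{7} = \frac{45488}{7} \approx 6498.3$)
$x{\left(N,f \right)} = f$
$x{\left(-1 + 73,t \right)} - K = \frac{100}{37} - \frac{45488}{7} = - \frac{1682356}{259}$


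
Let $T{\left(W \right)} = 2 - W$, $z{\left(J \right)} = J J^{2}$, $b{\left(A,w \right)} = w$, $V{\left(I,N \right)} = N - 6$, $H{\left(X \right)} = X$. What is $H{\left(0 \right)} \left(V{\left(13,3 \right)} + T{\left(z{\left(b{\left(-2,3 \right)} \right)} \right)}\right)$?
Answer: $0$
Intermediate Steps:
$V{\left(I,N \right)} = -6 + N$
$z{\left(J \right)} = J^{3}$
$H{\left(0 \right)} \left(V{\left(13,3 \right)} + T{\left(z{\left(b{\left(-2,3 \right)} \right)} \right)}\right) = 0 \left(\left(-6 + 3\right) + \left(2 - 3^{3}\right)\right) = 0 \left(-3 + \left(2 - 27\right)\right) = 0 \left(-3 - 25\right) = 0 \left(-28\right) = 0$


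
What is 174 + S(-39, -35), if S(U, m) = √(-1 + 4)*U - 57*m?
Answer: 2169 - 39*√3 ≈ 2101.4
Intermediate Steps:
S(U, m) = -57*m + U*√3 (S(U, m) = √3*U - 57*m = U*√3 - 57*m = -57*m + U*√3)
174 + S(-39, -35) = 174 + (-57*(-35) - 39*√3) = 174 + (1995 - 39*√3) = 2169 - 39*√3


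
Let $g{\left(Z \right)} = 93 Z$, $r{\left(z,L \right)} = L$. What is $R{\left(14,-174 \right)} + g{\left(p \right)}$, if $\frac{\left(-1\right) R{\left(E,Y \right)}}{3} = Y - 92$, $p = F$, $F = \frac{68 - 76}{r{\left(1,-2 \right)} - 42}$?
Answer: $\frac{8964}{11} \approx 814.91$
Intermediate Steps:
$F = \frac{2}{11}$ ($F = \frac{68 - 76}{-2 - 42} = - \frac{8}{-44} = \left(-8\right) \left(- \frac{1}{44}\right) = \frac{2}{11} \approx 0.18182$)
$p = \frac{2}{11} \approx 0.18182$
$R{\left(E,Y \right)} = 276 - 3 Y$ ($R{\left(E,Y \right)} = - 3 \left(Y - 92\right) = - 3 \left(-92 + Y\right) = 276 - 3 Y$)
$R{\left(14,-174 \right)} + g{\left(p \right)} = \left(276 - -522\right) + 93 \cdot \frac{2}{11} = \left(276 + 522\right) + \frac{186}{11} = 798 + \frac{186}{11} = \frac{8964}{11}$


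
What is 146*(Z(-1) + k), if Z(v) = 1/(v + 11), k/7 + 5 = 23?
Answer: 92053/5 ≈ 18411.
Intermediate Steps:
k = 126 (k = -35 + 7*23 = -35 + 161 = 126)
Z(v) = 1/(11 + v)
146*(Z(-1) + k) = 146*(1/(11 - 1) + 126) = 146*(1/10 + 126) = 146*(1261/10) = 92053/5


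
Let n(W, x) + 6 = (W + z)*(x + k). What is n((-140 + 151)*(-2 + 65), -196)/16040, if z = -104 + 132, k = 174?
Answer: -3967/4010 ≈ -0.98928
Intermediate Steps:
z = 28
n(W, x) = -6 + (28 + W)*(174 + x) (n(W, x) = -6 + (W + 28)*(x + 174) = -6 + (28 + W)*(174 + x))
n((-140 + 151)*(-2 + 65), -196)/16040 = (4866 + 28*(-196) + 174*((-140 + 151)*(-2 + 65)) + ((-140 + 151)*(-2 + 65))*(-196))/16040 = (4866 - 5488 + 174*(11*63) + (11*63)*(-196))*(1/16040) = (4866 - 5488 + 174*693 + 693*(-196))*(1/16040) = (4866 - 5488 + 120582 - 135828)*(1/16040) = -15868*1/16040 = -3967/4010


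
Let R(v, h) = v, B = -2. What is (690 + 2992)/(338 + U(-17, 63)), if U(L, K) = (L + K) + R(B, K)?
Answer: 1841/191 ≈ 9.6387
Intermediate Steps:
U(L, K) = -2 + K + L (U(L, K) = (L + K) - 2 = (K + L) - 2 = -2 + K + L)
(690 + 2992)/(338 + U(-17, 63)) = (690 + 2992)/(338 + (-2 + 63 - 17)) = 3682/(338 + 44) = 3682/382 = 3682*(1/382) = 1841/191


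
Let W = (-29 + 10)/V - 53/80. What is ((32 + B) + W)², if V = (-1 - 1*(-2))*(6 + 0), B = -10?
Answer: 19018321/57600 ≈ 330.18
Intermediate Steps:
V = 6 (V = (-1 + 2)*6 = 1*6 = 6)
W = -919/240 (W = (-29 + 10)/6 - 53/80 = -19*⅙ - 53*1/80 = -19/6 - 53/80 = -919/240 ≈ -3.8292)
((32 + B) + W)² = ((32 - 10) - 919/240)² = (22 - 919/240)² = (4361/240)² = 19018321/57600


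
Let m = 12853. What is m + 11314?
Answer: 24167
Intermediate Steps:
m + 11314 = 12853 + 11314 = 24167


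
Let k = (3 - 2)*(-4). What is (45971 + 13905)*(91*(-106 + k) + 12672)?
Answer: 159389912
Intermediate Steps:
k = -4 (k = 1*(-4) = -4)
(45971 + 13905)*(91*(-106 + k) + 12672) = (45971 + 13905)*(91*(-106 - 4) + 12672) = 59876*(91*(-110) + 12672) = 59876*(-10010 + 12672) = 59876*2662 = 159389912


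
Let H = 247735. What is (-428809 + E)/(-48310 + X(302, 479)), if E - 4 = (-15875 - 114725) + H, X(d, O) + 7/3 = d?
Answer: 935010/144031 ≈ 6.4917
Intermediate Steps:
X(d, O) = -7/3 + d
E = 117139 (E = 4 + ((-15875 - 114725) + 247735) = 4 + (-130600 + 247735) = 4 + 117135 = 117139)
(-428809 + E)/(-48310 + X(302, 479)) = (-428809 + 117139)/(-48310 + (-7/3 + 302)) = -311670/(-48310 + 899/3) = -311670/(-144031/3) = -311670*(-3/144031) = 935010/144031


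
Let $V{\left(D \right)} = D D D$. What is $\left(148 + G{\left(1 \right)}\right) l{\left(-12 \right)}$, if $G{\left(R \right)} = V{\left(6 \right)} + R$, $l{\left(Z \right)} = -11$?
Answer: $-4015$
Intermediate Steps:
$V{\left(D \right)} = D^{3}$ ($V{\left(D \right)} = D^{2} D = D^{3}$)
$G{\left(R \right)} = 216 + R$ ($G{\left(R \right)} = 6^{3} + R = 216 + R$)
$\left(148 + G{\left(1 \right)}\right) l{\left(-12 \right)} = \left(148 + \left(216 + 1\right)\right) \left(-11\right) = \left(148 + 217\right) \left(-11\right) = 365 \left(-11\right) = -4015$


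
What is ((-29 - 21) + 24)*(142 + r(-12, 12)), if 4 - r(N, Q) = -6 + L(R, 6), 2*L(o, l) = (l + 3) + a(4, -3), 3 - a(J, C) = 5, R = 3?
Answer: -3861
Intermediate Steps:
a(J, C) = -2 (a(J, C) = 3 - 1*5 = 3 - 5 = -2)
L(o, l) = ½ + l/2 (L(o, l) = ((l + 3) - 2)/2 = ((3 + l) - 2)/2 = (1 + l)/2 = ½ + l/2)
r(N, Q) = 13/2 (r(N, Q) = 4 - (-6 + (½ + (½)*6)) = 4 - (-6 + (½ + 3)) = 4 - (-6 + 7/2) = 4 - 1*(-5/2) = 4 + 5/2 = 13/2)
((-29 - 21) + 24)*(142 + r(-12, 12)) = ((-29 - 21) + 24)*(142 + 13/2) = (-50 + 24)*(297/2) = -26*297/2 = -3861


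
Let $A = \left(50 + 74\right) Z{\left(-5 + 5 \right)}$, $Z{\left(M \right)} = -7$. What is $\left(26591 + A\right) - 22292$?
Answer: $3431$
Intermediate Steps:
$A = -868$ ($A = \left(50 + 74\right) \left(-7\right) = 124 \left(-7\right) = -868$)
$\left(26591 + A\right) - 22292 = \left(26591 - 868\right) - 22292 = 25723 - 22292 = 3431$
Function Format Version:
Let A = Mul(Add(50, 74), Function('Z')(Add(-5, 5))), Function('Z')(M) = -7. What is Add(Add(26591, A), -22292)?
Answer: 3431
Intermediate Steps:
A = -868 (A = Mul(Add(50, 74), -7) = Mul(124, -7) = -868)
Add(Add(26591, A), -22292) = Add(Add(26591, -868), -22292) = Add(25723, -22292) = 3431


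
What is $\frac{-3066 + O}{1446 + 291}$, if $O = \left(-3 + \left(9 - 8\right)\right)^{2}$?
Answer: $- \frac{3062}{1737} \approx -1.7628$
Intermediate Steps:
$O = 4$ ($O = \left(-3 + 1\right)^{2} = \left(-2\right)^{2} = 4$)
$\frac{-3066 + O}{1446 + 291} = \frac{-3066 + 4}{1446 + 291} = - \frac{3062}{1737}$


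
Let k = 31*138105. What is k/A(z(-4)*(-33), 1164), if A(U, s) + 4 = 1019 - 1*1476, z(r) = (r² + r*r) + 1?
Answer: -4281255/461 ≈ -9286.9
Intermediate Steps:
z(r) = 1 + 2*r² (z(r) = (r² + r²) + 1 = 2*r² + 1 = 1 + 2*r²)
A(U, s) = -461 (A(U, s) = -4 + (1019 - 1*1476) = -4 + (1019 - 1476) = -4 - 457 = -461)
k = 4281255
k/A(z(-4)*(-33), 1164) = 4281255/(-461) = 4281255*(-1/461) = -4281255/461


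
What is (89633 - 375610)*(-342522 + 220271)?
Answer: 34960974227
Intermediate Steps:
(89633 - 375610)*(-342522 + 220271) = -285977*(-122251) = 34960974227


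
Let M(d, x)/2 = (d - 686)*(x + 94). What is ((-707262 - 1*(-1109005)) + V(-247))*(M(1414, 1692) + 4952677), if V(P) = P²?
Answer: 3495208891936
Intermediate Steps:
M(d, x) = 2*(-686 + d)*(94 + x) (M(d, x) = 2*((d - 686)*(x + 94)) = 2*((-686 + d)*(94 + x)) = 2*(-686 + d)*(94 + x))
((-707262 - 1*(-1109005)) + V(-247))*(M(1414, 1692) + 4952677) = ((-707262 - 1*(-1109005)) + (-247)²)*((-128968 - 1372*1692 + 188*1414 + 2*1414*1692) + 4952677) = ((-707262 + 1109005) + 61009)*((-128968 - 2321424 + 265832 + 4784976) + 4952677) = (401743 + 61009)*(2600416 + 4952677) = 462752*7553093 = 3495208891936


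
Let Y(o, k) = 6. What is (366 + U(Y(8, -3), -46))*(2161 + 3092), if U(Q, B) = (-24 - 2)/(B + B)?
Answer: 88507797/46 ≈ 1.9241e+6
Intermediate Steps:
U(Q, B) = -13/B (U(Q, B) = -26*1/(2*B) = -13/B)
(366 + U(Y(8, -3), -46))*(2161 + 3092) = (366 - 13/(-46))*(2161 + 3092) = (366 - 13*(-1/46))*5253 = (366 + 13/46)*5253 = (16849/46)*5253 = 88507797/46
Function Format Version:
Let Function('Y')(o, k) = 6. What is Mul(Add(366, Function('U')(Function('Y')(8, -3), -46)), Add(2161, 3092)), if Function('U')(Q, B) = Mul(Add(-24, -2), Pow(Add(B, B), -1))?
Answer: Rational(88507797, 46) ≈ 1.9241e+6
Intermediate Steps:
Function('U')(Q, B) = Mul(-13, Pow(B, -1)) (Function('U')(Q, B) = Mul(-26, Pow(Mul(2, B), -1)) = Mul(-26, Mul(Rational(1, 2), Pow(B, -1))) = Mul(-13, Pow(B, -1)))
Mul(Add(366, Function('U')(Function('Y')(8, -3), -46)), Add(2161, 3092)) = Mul(Add(366, Mul(-13, Pow(-46, -1))), Add(2161, 3092)) = Mul(Add(366, Mul(-13, Rational(-1, 46))), 5253) = Mul(Add(366, Rational(13, 46)), 5253) = Mul(Rational(16849, 46), 5253) = Rational(88507797, 46)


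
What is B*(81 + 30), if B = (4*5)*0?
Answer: 0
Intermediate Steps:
B = 0 (B = 20*0 = 0)
B*(81 + 30) = 0*(81 + 30) = 0*111 = 0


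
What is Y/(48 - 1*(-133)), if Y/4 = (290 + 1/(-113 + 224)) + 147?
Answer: 1072/111 ≈ 9.6577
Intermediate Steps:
Y = 194032/111 (Y = 4*((290 + 1/(-113 + 224)) + 147) = 4*((290 + 1/111) + 147) = 4*(32191/111 + 147) = 4*(48508/111) = 194032/111 ≈ 1748.0)
Y/(48 - 1*(-133)) = 194032/(111*(48 - 1*(-133))) = 194032/(111*(48 + 133)) = (194032/111)/181 = (194032/111)*(1/181) = 1072/111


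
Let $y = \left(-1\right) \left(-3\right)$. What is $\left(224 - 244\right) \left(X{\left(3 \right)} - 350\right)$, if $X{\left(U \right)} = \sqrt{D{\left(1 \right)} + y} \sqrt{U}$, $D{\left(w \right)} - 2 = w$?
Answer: $7000 - 60 \sqrt{2} \approx 6915.1$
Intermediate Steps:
$D{\left(w \right)} = 2 + w$
$y = 3$
$X{\left(U \right)} = \sqrt{6} \sqrt{U}$ ($X{\left(U \right)} = \sqrt{\left(2 + 1\right) + 3} \sqrt{U} = \sqrt{3 + 3} \sqrt{U} = \sqrt{6} \sqrt{U}$)
$\left(224 - 244\right) \left(X{\left(3 \right)} - 350\right) = \left(224 - 244\right) \left(\sqrt{6} \sqrt{3} - 350\right) = - 20 \left(3 \sqrt{2} - 350\right) = - 20 \left(-350 + 3 \sqrt{2}\right) = 7000 - 60 \sqrt{2}$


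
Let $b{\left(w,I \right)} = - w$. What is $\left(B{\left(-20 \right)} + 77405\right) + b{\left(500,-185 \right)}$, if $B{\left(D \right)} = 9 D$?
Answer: $76725$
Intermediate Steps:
$\left(B{\left(-20 \right)} + 77405\right) + b{\left(500,-185 \right)} = \left(9 \left(-20\right) + 77405\right) - 500 = \left(-180 + 77405\right) - 500 = 77225 - 500 = 76725$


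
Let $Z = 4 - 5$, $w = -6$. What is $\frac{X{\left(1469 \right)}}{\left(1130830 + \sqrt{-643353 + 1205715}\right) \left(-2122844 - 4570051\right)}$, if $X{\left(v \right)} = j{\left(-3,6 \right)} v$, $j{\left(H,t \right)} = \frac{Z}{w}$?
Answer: $- \frac{166118927}{5135227802907928506} + \frac{1469 \sqrt{562362}}{51352278029079285060} \approx -3.2327 \cdot 10^{-11}$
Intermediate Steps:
$Z = -1$
$j{\left(H,t \right)} = \frac{1}{6}$ ($j{\left(H,t \right)} = - \frac{1}{-6} = \left(-1\right) \left(- \frac{1}{6}\right) = \frac{1}{6}$)
$X{\left(v \right)} = \frac{v}{6}$
$\frac{X{\left(1469 \right)}}{\left(1130830 + \sqrt{-643353 + 1205715}\right) \left(-2122844 - 4570051\right)} = \frac{\frac{1}{6} \cdot 1469}{\left(1130830 + \sqrt{-643353 + 1205715}\right) \left(-2122844 - 4570051\right)} = \frac{1469}{6 \left(1130830 + \sqrt{562362}\right) \left(-6692895\right)} = \frac{1469}{6 \left(-7568526452850 - 6692895 \sqrt{562362}\right)}$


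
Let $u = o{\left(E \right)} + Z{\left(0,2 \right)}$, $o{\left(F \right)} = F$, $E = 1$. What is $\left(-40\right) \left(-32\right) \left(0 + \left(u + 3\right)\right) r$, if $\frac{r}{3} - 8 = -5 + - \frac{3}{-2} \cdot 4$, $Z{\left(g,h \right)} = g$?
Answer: $138240$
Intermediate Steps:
$u = 1$ ($u = 1 + 0 = 1$)
$r = 27$ ($r = 24 + 3 \left(-5 + - \frac{3}{-2} \cdot 4\right) = 24 + 3 \left(-5 + \left(-3\right) \left(- \frac{1}{2}\right) 4\right) = 24 + 3 \left(-5 + \frac{3}{2} \cdot 4\right) = 24 + 3 \left(-5 + 6\right) = 24 + 3 \cdot 1 = 24 + 3 = 27$)
$\left(-40\right) \left(-32\right) \left(0 + \left(u + 3\right)\right) r = \left(-40\right) \left(-32\right) \left(0 + \left(1 + 3\right)\right) 27 = 1280 \left(0 + 4\right) 27 = 1280 \cdot 4 \cdot 27 = 1280 \cdot 108 = 138240$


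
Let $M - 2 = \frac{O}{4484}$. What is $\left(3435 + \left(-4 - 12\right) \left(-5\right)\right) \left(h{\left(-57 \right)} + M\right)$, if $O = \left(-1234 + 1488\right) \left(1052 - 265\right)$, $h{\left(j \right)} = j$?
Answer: $- \frac{4321785}{118} \approx -36625.0$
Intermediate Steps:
$O = 199898$ ($O = 254 \cdot 787 = 199898$)
$M = \frac{104433}{2242}$ ($M = 2 + \frac{199898}{4484} = 2 + 199898 \cdot \frac{1}{4484} = 2 + \frac{99949}{2242} = \frac{104433}{2242} \approx 46.58$)
$\left(3435 + \left(-4 - 12\right) \left(-5\right)\right) \left(h{\left(-57 \right)} + M\right) = \left(3435 + \left(-4 - 12\right) \left(-5\right)\right) \left(-57 + \frac{104433}{2242}\right) = \left(3435 - -80\right) \left(- \frac{23361}{2242}\right) = \left(3435 + 80\right) \left(- \frac{23361}{2242}\right) = 3515 \left(- \frac{23361}{2242}\right) = - \frac{4321785}{118}$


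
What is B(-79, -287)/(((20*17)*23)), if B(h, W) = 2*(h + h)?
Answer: -79/1955 ≈ -0.040409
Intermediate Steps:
B(h, W) = 4*h (B(h, W) = 2*(2*h) = 4*h)
B(-79, -287)/(((20*17)*23)) = (4*(-79))/(((20*17)*23)) = -316/(340*23) = -316/7820 = -316*1/7820 = -79/1955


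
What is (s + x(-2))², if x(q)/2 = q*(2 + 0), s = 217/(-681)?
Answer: 32092225/463761 ≈ 69.200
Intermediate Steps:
s = -217/681 (s = 217*(-1/681) = -217/681 ≈ -0.31865)
x(q) = 4*q (x(q) = 2*(q*(2 + 0)) = 2*(q*2) = 2*(2*q) = 4*q)
(s + x(-2))² = (-217/681 + 4*(-2))² = (-217/681 - 8)² = (-5665/681)² = 32092225/463761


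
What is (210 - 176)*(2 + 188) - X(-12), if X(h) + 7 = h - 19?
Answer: 6498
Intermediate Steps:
X(h) = -26 + h (X(h) = -7 + (h - 19) = -7 + (-19 + h) = -26 + h)
(210 - 176)*(2 + 188) - X(-12) = (210 - 176)*(2 + 188) - (-26 - 12) = 34*190 - 1*(-38) = 6460 + 38 = 6498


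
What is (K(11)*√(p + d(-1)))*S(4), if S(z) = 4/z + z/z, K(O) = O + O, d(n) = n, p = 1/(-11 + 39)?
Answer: 66*I*√21/7 ≈ 43.207*I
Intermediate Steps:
p = 1/28 ≈ 0.035714
K(O) = 2*O
S(z) = 1 + 4/z (S(z) = 4/z + 1 = 1 + 4/z)
(K(11)*√(p + d(-1)))*S(4) = ((2*11)*√(1/28 - 1))*((4 + 4)/4) = (22*√(-27/28))*((¼)*8) = (22*(3*I*√21/14))*2 = (33*I*√21/7)*2 = 66*I*√21/7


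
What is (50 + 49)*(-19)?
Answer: -1881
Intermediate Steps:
(50 + 49)*(-19) = 99*(-19) = -1881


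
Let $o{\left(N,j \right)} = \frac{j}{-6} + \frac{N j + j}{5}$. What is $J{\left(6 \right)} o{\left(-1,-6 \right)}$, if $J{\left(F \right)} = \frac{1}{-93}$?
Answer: $- \frac{1}{93} \approx -0.010753$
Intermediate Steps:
$J{\left(F \right)} = - \frac{1}{93}$
$o{\left(N,j \right)} = \frac{j}{30} + \frac{N j}{5}$ ($o{\left(N,j \right)} = j \left(- \frac{1}{6}\right) + \left(j + N j\right) \frac{1}{5} = - \frac{j}{6} + \left(\frac{j}{5} + \frac{N j}{5}\right) = \frac{j}{30} + \frac{N j}{5}$)
$J{\left(6 \right)} o{\left(-1,-6 \right)} = - \frac{\frac{1}{30} \left(-6\right) \left(1 + 6 \left(-1\right)\right)}{93} = - \frac{\frac{1}{30} \left(-6\right) \left(1 - 6\right)}{93} = - \frac{\frac{1}{30} \left(-6\right) \left(-5\right)}{93} = \left(- \frac{1}{93}\right) 1 = - \frac{1}{93}$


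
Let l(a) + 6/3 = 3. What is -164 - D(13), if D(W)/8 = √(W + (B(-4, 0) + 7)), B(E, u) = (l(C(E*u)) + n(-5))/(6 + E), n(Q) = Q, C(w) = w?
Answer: -164 - 24*√2 ≈ -197.94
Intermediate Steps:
l(a) = 1 (l(a) = -2 + 3 = 1)
B(E, u) = -4/(6 + E) (B(E, u) = (1 - 5)/(6 + E) = -4/(6 + E))
D(W) = 8*√(5 + W) (D(W) = 8*√(W + (-4/(6 - 4) + 7)) = 8*√(W + (-4/2 + 7)) = 8*√(W + (-4*½ + 7)) = 8*√(W + (-2 + 7)) = 8*√(W + 5) = 8*√(5 + W))
-164 - D(13) = -164 - 8*√(5 + 13) = -164 - 8*√18 = -164 - 8*3*√2 = -164 - 24*√2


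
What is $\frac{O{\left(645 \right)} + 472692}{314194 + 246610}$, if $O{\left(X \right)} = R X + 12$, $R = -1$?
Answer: $\frac{472059}{560804} \approx 0.84175$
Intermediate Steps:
$O{\left(X \right)} = 12 - X$ ($O{\left(X \right)} = - X + 12 = 12 - X$)
$\frac{O{\left(645 \right)} + 472692}{314194 + 246610} = \frac{\left(12 - 645\right) + 472692}{314194 + 246610} = \frac{\left(12 - 645\right) + 472692}{560804} = \left(-633 + 472692\right) \frac{1}{560804} = 472059 \cdot \frac{1}{560804} = \frac{472059}{560804}$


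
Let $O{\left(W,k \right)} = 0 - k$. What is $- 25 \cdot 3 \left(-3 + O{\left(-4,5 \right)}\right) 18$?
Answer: $10800$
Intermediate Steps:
$O{\left(W,k \right)} = - k$
$- 25 \cdot 3 \left(-3 + O{\left(-4,5 \right)}\right) 18 = - 25 \cdot 3 \left(-3 - 5\right) 18 = - 25 \cdot 3 \left(-8\right) 18 = \left(-25\right) \left(-24\right) 18 = 600 \cdot 18 = 10800$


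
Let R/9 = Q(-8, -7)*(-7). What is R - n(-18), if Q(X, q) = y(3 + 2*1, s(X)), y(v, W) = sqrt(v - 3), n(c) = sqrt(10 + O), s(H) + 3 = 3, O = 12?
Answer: -sqrt(22) - 63*sqrt(2) ≈ -93.786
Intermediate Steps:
s(H) = 0 (s(H) = -3 + 3 = 0)
n(c) = sqrt(22) (n(c) = sqrt(10 + 12) = sqrt(22))
y(v, W) = sqrt(-3 + v)
Q(X, q) = sqrt(2) (Q(X, q) = sqrt(-3 + (3 + 2*1)) = sqrt(-3 + (3 + 2)) = sqrt(-3 + 5) = sqrt(2))
R = -63*sqrt(2) (R = 9*(sqrt(2)*(-7)) = 9*(-7*sqrt(2)) = -63*sqrt(2) ≈ -89.095)
R - n(-18) = -63*sqrt(2) - sqrt(22) = -sqrt(22) - 63*sqrt(2)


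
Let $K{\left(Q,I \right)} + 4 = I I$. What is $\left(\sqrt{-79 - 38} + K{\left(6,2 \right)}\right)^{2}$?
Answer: $-117$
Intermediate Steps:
$K{\left(Q,I \right)} = -4 + I^{2}$ ($K{\left(Q,I \right)} = -4 + I I = -4 + I^{2}$)
$\left(\sqrt{-79 - 38} + K{\left(6,2 \right)}\right)^{2} = \left(\sqrt{-79 - 38} - \left(4 - 2^{2}\right)\right)^{2} = \left(\sqrt{-117} + \left(-4 + 4\right)\right)^{2} = \left(3 i \sqrt{13} + 0\right)^{2} = \left(3 i \sqrt{13}\right)^{2} = -117$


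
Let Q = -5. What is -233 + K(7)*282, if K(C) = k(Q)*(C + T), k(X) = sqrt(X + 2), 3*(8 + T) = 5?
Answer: -233 + 188*I*sqrt(3) ≈ -233.0 + 325.63*I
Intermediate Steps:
T = -19/3 (T = -8 + (1/3)*5 = -8 + 5/3 = -19/3 ≈ -6.3333)
k(X) = sqrt(2 + X)
K(C) = I*sqrt(3)*(-19/3 + C) (K(C) = sqrt(2 - 5)*(C - 19/3) = sqrt(-3)*(-19/3 + C) = (I*sqrt(3))*(-19/3 + C) = I*sqrt(3)*(-19/3 + C))
-233 + K(7)*282 = -233 + (I*sqrt(3)*(-19/3 + 7))*282 = -233 + (I*sqrt(3)*(2/3))*282 = -233 + (2*I*sqrt(3)/3)*282 = -233 + 188*I*sqrt(3)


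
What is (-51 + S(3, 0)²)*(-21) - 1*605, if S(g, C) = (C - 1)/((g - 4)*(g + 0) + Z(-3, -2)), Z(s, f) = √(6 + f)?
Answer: 445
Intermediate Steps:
S(g, C) = (-1 + C)/(2 + g*(-4 + g)) (S(g, C) = (C - 1)/((g - 4)*(g + 0) + √(6 - 2)) = (-1 + C)/((-4 + g)*g + √4) = (-1 + C)/(g*(-4 + g) + 2) = (-1 + C)/(2 + g*(-4 + g)))
(-51 + S(3, 0)²)*(-21) - 1*605 = (-51 + ((-1 + 0)/(2 + 3² - 4*3))²)*(-21) - 1*605 = (-51 + (-1/(2 + 9 - 12))²)*(-21) - 605 = (-51 + (-1/(-1))²)*(-21) - 605 = (-51 + (-1*(-1))²)*(-21) - 605 = (-51 + 1²)*(-21) - 605 = (-51 + 1)*(-21) - 605 = -50*(-21) - 605 = 1050 - 605 = 445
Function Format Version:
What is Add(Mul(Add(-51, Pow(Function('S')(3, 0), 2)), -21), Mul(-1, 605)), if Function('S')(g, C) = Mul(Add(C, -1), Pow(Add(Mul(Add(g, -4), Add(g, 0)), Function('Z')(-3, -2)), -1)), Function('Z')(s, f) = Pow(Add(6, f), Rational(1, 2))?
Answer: 445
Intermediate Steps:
Function('S')(g, C) = Mul(Pow(Add(2, Mul(g, Add(-4, g))), -1), Add(-1, C)) (Function('S')(g, C) = Mul(Add(C, -1), Pow(Add(Mul(Add(g, -4), Add(g, 0)), Pow(Add(6, -2), Rational(1, 2))), -1)) = Mul(Add(-1, C), Pow(Add(Mul(Add(-4, g), g), Pow(4, Rational(1, 2))), -1)) = Mul(Add(-1, C), Pow(Add(Mul(g, Add(-4, g)), 2), -1)) = Mul(Add(-1, C), Pow(Add(2, Mul(g, Add(-4, g))), -1)) = Mul(Pow(Add(2, Mul(g, Add(-4, g))), -1), Add(-1, C)))
Add(Mul(Add(-51, Pow(Function('S')(3, 0), 2)), -21), Mul(-1, 605)) = Add(Mul(Add(-51, Pow(Mul(Pow(Add(2, Pow(3, 2), Mul(-4, 3)), -1), Add(-1, 0)), 2)), -21), Mul(-1, 605)) = Add(Mul(Add(-51, Pow(Mul(Pow(Add(2, 9, -12), -1), -1), 2)), -21), -605) = Add(Mul(Add(-51, Pow(Mul(Pow(-1, -1), -1), 2)), -21), -605) = Add(Mul(Add(-51, Pow(Mul(-1, -1), 2)), -21), -605) = Add(Mul(Add(-51, Pow(1, 2)), -21), -605) = Add(Mul(Add(-51, 1), -21), -605) = Add(Mul(-50, -21), -605) = Add(1050, -605) = 445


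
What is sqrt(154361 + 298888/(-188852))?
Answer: sqrt(344077540296423)/47213 ≈ 392.89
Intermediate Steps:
sqrt(154361 + 298888/(-188852)) = sqrt(154361 + 298888*(-1/188852)) = sqrt(154361 - 74722/47213) = sqrt(7287771171/47213) = sqrt(344077540296423)/47213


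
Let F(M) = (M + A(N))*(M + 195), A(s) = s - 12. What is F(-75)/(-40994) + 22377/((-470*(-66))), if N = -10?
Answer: 213065923/211938980 ≈ 1.0053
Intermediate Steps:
A(s) = -12 + s
F(M) = (-22 + M)*(195 + M) (F(M) = (M + (-12 - 10))*(M + 195) = (M - 22)*(195 + M) = (-22 + M)*(195 + M))
F(-75)/(-40994) + 22377/((-470*(-66))) = (-4290 + (-75)² + 173*(-75))/(-40994) + 22377/((-470*(-66))) = (-4290 + 5625 - 12975)*(-1/40994) + 22377/31020 = -11640*(-1/40994) + 22377*(1/31020) = 5820/20497 + 7459/10340 = 213065923/211938980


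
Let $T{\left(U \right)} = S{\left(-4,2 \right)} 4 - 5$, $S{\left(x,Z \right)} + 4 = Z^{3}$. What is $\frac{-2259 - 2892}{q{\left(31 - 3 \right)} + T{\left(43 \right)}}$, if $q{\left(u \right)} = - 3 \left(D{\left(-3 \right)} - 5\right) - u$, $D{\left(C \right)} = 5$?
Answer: $303$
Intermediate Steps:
$S{\left(x,Z \right)} = -4 + Z^{3}$
$T{\left(U \right)} = 11$ ($T{\left(U \right)} = \left(-4 + 2^{3}\right) 4 - 5 = \left(-4 + 8\right) 4 - 5 = 4 \cdot 4 - 5 = 16 - 5 = 11$)
$q{\left(u \right)} = - u$ ($q{\left(u \right)} = - 3 \left(5 - 5\right) - u = \left(-3\right) 0 - u = 0 - u = - u$)
$\frac{-2259 - 2892}{q{\left(31 - 3 \right)} + T{\left(43 \right)}} = \frac{-2259 - 2892}{- (31 - 3) + 11} = - \frac{5151}{\left(-1\right) 28 + 11} = - \frac{5151}{-28 + 11} = - \frac{5151}{-17} = \left(-5151\right) \left(- \frac{1}{17}\right) = 303$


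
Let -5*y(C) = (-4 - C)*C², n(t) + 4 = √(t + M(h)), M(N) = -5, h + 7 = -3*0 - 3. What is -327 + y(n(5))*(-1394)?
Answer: -327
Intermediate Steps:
h = -10 (h = -7 + (-3*0 - 3) = -7 + (0 - 3) = -7 - 3 = -10)
n(t) = -4 + √(-5 + t) (n(t) = -4 + √(t - 5) = -4 + √(-5 + t))
y(C) = -C²*(-4 - C)/5 (y(C) = -(-4 - C)*C²/5 = -C²*(-4 - C)/5)
-327 + y(n(5))*(-1394) = -327 + ((-4 + √(-5 + 5))²*(4 + (-4 + √(-5 + 5)))/5)*(-1394) = -327 + ((-4 + √0)²*(4 + (-4 + √0))/5)*(-1394) = -327 + ((-4 + 0)²*(4 + (-4 + 0))/5)*(-1394) = -327 + ((⅕)*(-4)²*(4 - 4))*(-1394) = -327 + ((⅕)*16*0)*(-1394) = -327 + 0*(-1394) = -327 + 0 = -327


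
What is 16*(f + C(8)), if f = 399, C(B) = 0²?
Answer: 6384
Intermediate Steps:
C(B) = 0
16*(f + C(8)) = 16*(399 + 0) = 16*399 = 6384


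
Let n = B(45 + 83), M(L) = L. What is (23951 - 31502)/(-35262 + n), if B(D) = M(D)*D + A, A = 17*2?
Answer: 7551/18844 ≈ 0.40071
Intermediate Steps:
A = 34
B(D) = 34 + D² (B(D) = D*D + 34 = D² + 34 = 34 + D²)
n = 16418 (n = 34 + (45 + 83)² = 34 + 128² = 34 + 16384 = 16418)
(23951 - 31502)/(-35262 + n) = (23951 - 31502)/(-35262 + 16418) = -7551/(-18844) = -7551*(-1/18844) = 7551/18844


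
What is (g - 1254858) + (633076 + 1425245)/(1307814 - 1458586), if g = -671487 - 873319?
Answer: -422112998929/150772 ≈ -2.7997e+6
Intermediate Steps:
g = -1544806
(g - 1254858) + (633076 + 1425245)/(1307814 - 1458586) = (-1544806 - 1254858) + (633076 + 1425245)/(1307814 - 1458586) = -2799664 + 2058321/(-150772) = -2799664 + 2058321*(-1/150772) = -2799664 - 2058321/150772 = -422112998929/150772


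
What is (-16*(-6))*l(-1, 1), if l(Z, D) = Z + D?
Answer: 0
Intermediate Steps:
l(Z, D) = D + Z
(-16*(-6))*l(-1, 1) = (-16*(-6))*(1 - 1) = 96*0 = 0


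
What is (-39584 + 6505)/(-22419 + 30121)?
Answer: -33079/7702 ≈ -4.2949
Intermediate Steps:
(-39584 + 6505)/(-22419 + 30121) = -33079/7702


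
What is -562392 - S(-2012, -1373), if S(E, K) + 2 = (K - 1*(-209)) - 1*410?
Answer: -560816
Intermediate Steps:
S(E, K) = -203 + K (S(E, K) = -2 + ((K - 1*(-209)) - 1*410) = -2 + ((K + 209) - 410) = -2 + ((209 + K) - 410) = -2 + (-201 + K) = -203 + K)
-562392 - S(-2012, -1373) = -562392 - (-203 - 1373) = -562392 - 1*(-1576) = -562392 + 1576 = -560816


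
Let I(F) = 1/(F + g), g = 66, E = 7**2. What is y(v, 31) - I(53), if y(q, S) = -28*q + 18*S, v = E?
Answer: -96867/119 ≈ -814.01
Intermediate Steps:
E = 49
v = 49
I(F) = 1/(66 + F) (I(F) = 1/(F + 66) = 1/(66 + F))
y(v, 31) - I(53) = (-28*49 + 18*31) - 1/(66 + 53) = (-1372 + 558) - 1/119 = -814 - 1*1/119 = -814 - 1/119 = -96867/119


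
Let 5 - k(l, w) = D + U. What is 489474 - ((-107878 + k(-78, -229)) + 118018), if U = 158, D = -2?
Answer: 479485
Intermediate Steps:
k(l, w) = -151 (k(l, w) = 5 - (-2 + 158) = 5 - 1*156 = 5 - 156 = -151)
489474 - ((-107878 + k(-78, -229)) + 118018) = 489474 - ((-107878 - 151) + 118018) = 489474 - (-108029 + 118018) = 489474 - 1*9989 = 489474 - 9989 = 479485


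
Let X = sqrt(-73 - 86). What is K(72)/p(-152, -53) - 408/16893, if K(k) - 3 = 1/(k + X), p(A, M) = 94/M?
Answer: (-908113*sqrt(159) + 65682579*I)/(529314*(sqrt(159) - 72*I)) ≈ -1.7232 + 0.0013306*I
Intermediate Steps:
X = I*sqrt(159) (X = sqrt(-159) = I*sqrt(159) ≈ 12.61*I)
K(k) = 3 + 1/(k + I*sqrt(159))
K(72)/p(-152, -53) - 408/16893 = ((1 + 3*72 + 3*I*sqrt(159))/(72 + I*sqrt(159)))/((94/(-53))) - 408/16893 = ((1 + 216 + 3*I*sqrt(159))/(72 + I*sqrt(159)))/((94*(-1/53))) - 408*1/16893 = ((217 + 3*I*sqrt(159))/(72 + I*sqrt(159)))/(-94/53) - 136/5631 = ((217 + 3*I*sqrt(159))/(72 + I*sqrt(159)))*(-53/94) - 136/5631 = -53*(217 + 3*I*sqrt(159))/(94*(72 + I*sqrt(159))) - 136/5631 = -136/5631 - 53*(217 + 3*I*sqrt(159))/(94*(72 + I*sqrt(159)))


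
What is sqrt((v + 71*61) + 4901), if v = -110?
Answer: sqrt(9122) ≈ 95.509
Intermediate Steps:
sqrt((v + 71*61) + 4901) = sqrt((-110 + 71*61) + 4901) = sqrt((-110 + 4331) + 4901) = sqrt(4221 + 4901) = sqrt(9122)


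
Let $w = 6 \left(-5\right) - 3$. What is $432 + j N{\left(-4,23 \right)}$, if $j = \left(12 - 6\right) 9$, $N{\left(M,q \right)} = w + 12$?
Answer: $-702$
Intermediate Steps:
$w = -33$ ($w = -30 - 3 = -33$)
$N{\left(M,q \right)} = -21$ ($N{\left(M,q \right)} = -33 + 12 = -21$)
$j = 54$ ($j = 6 \cdot 9 = 54$)
$432 + j N{\left(-4,23 \right)} = 432 + 54 \left(-21\right) = 432 - 1134 = -702$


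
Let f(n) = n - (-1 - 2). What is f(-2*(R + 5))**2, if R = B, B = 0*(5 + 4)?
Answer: 49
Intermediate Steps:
B = 0 (B = 0*9 = 0)
R = 0
f(n) = 3 + n (f(n) = n - 1*(-3) = n + 3 = 3 + n)
f(-2*(R + 5))**2 = (3 - 2*(0 + 5))**2 = (3 - 2*5)**2 = (3 - 10)**2 = (-7)**2 = 49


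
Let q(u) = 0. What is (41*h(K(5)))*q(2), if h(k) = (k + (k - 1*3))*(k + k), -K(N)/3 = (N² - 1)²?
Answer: 0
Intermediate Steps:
K(N) = -3*(-1 + N²)² (K(N) = -3*(N² - 1)² = -3*(-1 + N²)²)
h(k) = 2*k*(-3 + 2*k) (h(k) = (k + (k - 3))*(2*k) = (k + (-3 + k))*(2*k) = (-3 + 2*k)*(2*k) = 2*k*(-3 + 2*k))
(41*h(K(5)))*q(2) = (41*(2*(-3*(-1 + 5²)²)*(-3 + 2*(-3*(-1 + 5²)²))))*0 = (41*(2*(-3*(-1 + 25)²)*(-3 + 2*(-3*(-1 + 25)²))))*0 = (41*(2*(-3*24²)*(-3 + 2*(-3*24²))))*0 = (41*(2*(-3*576)*(-3 + 2*(-3*576))))*0 = (41*(2*(-1728)*(-3 + 2*(-1728))))*0 = (41*(2*(-1728)*(-3 - 3456)))*0 = (41*(2*(-1728)*(-3459)))*0 = (41*11954304)*0 = 490126464*0 = 0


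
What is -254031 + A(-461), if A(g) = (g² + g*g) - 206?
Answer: 170805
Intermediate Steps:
A(g) = -206 + 2*g² (A(g) = (g² + g²) - 206 = 2*g² - 206 = -206 + 2*g²)
-254031 + A(-461) = -254031 + (-206 + 2*(-461)²) = -254031 + (-206 + 2*212521) = -254031 + (-206 + 425042) = -254031 + 424836 = 170805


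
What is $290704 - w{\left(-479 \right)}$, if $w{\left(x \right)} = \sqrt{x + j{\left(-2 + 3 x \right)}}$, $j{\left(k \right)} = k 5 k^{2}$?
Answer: $290704 - i \sqrt{14898838074} \approx 2.907 \cdot 10^{5} - 1.2206 \cdot 10^{5} i$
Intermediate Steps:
$j{\left(k \right)} = 5 k^{3}$ ($j{\left(k \right)} = 5 k k^{2} = 5 k^{3}$)
$w{\left(x \right)} = \sqrt{x + 5 \left(-2 + 3 x\right)^{3}}$
$290704 - w{\left(-479 \right)} = 290704 - \sqrt{-479 + 5 \left(-2 + 3 \left(-479\right)\right)^{3}} = 290704 - \sqrt{-479 + 5 \left(-2 - 1437\right)^{3}} = 290704 - \sqrt{-479 + 5 \left(-1439\right)^{3}} = 290704 - \sqrt{-479 + 5 \left(-2979767519\right)} = 290704 - \sqrt{-479 - 14898837595} = 290704 - \sqrt{-14898838074} = 290704 - i \sqrt{14898838074}$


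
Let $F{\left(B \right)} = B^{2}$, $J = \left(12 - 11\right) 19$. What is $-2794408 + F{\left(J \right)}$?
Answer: $-2794047$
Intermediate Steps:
$J = 19$ ($J = 1 \cdot 19 = 19$)
$-2794408 + F{\left(J \right)} = -2794408 + 19^{2} = -2794408 + 361 = -2794047$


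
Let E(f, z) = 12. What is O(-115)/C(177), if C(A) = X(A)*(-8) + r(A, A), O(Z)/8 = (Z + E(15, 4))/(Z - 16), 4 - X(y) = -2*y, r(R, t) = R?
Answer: -824/351997 ≈ -0.0023409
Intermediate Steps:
X(y) = 4 + 2*y (X(y) = 4 - (-2)*y = 4 + 2*y)
O(Z) = 8*(12 + Z)/(-16 + Z) (O(Z) = 8*((Z + 12)/(Z - 16)) = 8*((12 + Z)/(-16 + Z)) = 8*(12 + Z)/(-16 + Z))
C(A) = -32 - 15*A (C(A) = (4 + 2*A)*(-8) + A = (-32 - 16*A) + A = -32 - 15*A)
O(-115)/C(177) = (8*(12 - 115)/(-16 - 115))/(-32 - 15*177) = (8*(-103)/(-131))/(-32 - 2655) = (8*(-1/131)*(-103))/(-2687) = (824/131)*(-1/2687) = -824/351997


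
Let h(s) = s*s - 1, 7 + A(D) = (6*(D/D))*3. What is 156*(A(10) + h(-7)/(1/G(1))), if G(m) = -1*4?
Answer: -28236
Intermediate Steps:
A(D) = 11 (A(D) = -7 + (6*(D/D))*3 = -7 + (6*1)*3 = -7 + 6*3 = -7 + 18 = 11)
G(m) = -4
h(s) = -1 + s² (h(s) = s² - 1 = -1 + s²)
156*(A(10) + h(-7)/(1/G(1))) = 156*(11 + (-1 + (-7)²)/(1/(-4))) = 156*(11 + (-1 + 49)/(-¼)) = 156*(11 + 48*(-4)) = 156*(11 - 192) = 156*(-181) = -28236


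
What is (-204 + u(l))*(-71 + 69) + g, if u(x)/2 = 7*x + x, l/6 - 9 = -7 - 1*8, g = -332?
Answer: 1228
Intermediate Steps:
l = -36 (l = 54 + 6*(-7 - 1*8) = 54 + 6*(-7 - 8) = 54 + 6*(-15) = 54 - 90 = -36)
u(x) = 16*x (u(x) = 2*(7*x + x) = 2*(8*x) = 16*x)
(-204 + u(l))*(-71 + 69) + g = (-204 + 16*(-36))*(-71 + 69) - 332 = (-204 - 576)*(-2) - 332 = -780*(-2) - 332 = 1560 - 332 = 1228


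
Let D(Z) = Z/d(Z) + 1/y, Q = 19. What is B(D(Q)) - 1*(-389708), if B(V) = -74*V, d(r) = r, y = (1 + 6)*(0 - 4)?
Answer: 5454913/14 ≈ 3.8964e+5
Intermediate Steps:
y = -28 (y = 7*(-4) = -28)
D(Z) = 27/28 (D(Z) = Z/Z + 1/(-28) = 1 + 1*(-1/28) = 1 - 1/28 = 27/28)
B(D(Q)) - 1*(-389708) = -74*27/28 - 1*(-389708) = -999/14 + 389708 = 5454913/14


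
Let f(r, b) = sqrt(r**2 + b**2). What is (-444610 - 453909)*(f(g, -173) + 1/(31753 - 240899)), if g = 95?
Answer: 898519/209146 - 898519*sqrt(38954) ≈ -1.7734e+8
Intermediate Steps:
f(r, b) = sqrt(b**2 + r**2)
(-444610 - 453909)*(f(g, -173) + 1/(31753 - 240899)) = (-444610 - 453909)*(sqrt((-173)**2 + 95**2) + 1/(31753 - 240899)) = -898519*(sqrt(29929 + 9025) + 1/(-209146)) = -898519*(sqrt(38954) - 1/209146) = -898519*(-1/209146 + sqrt(38954)) = 898519/209146 - 898519*sqrt(38954)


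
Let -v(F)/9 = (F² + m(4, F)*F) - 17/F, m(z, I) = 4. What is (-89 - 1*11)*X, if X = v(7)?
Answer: 469800/7 ≈ 67114.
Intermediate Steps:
v(F) = -36*F - 9*F² + 153/F (v(F) = -9*((F² + 4*F) - 17/F) = -9*(F² - 17/F + 4*F) = -36*F - 9*F² + 153/F)
X = -4698/7 (X = 9*(17 - 1*7²*(4 + 7))/7 = 9*(⅐)*(17 - 1*49*11) = 9*(⅐)*(17 - 539) = 9*(⅐)*(-522) = -4698/7 ≈ -671.14)
(-89 - 1*11)*X = (-89 - 1*11)*(-4698/7) = (-89 - 11)*(-4698/7) = -100*(-4698/7) = 469800/7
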